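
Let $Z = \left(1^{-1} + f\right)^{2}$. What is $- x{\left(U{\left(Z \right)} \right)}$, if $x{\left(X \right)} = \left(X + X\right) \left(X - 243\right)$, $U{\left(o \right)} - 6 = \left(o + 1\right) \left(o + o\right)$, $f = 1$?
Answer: $18124$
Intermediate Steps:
$Z = 4$ ($Z = \left(1^{-1} + 1\right)^{2} = \left(1 + 1\right)^{2} = 2^{2} = 4$)
$U{\left(o \right)} = 6 + 2 o \left(1 + o\right)$ ($U{\left(o \right)} = 6 + \left(o + 1\right) \left(o + o\right) = 6 + \left(1 + o\right) 2 o = 6 + 2 o \left(1 + o\right)$)
$x{\left(X \right)} = 2 X \left(-243 + X\right)$
$- x{\left(U{\left(Z \right)} \right)} = - 2 \left(6 + 2 \cdot 4 + 2 \cdot 4^{2}\right) \left(-243 + \left(6 + 2 \cdot 4 + 2 \cdot 4^{2}\right)\right) = - 2 \left(6 + 8 + 2 \cdot 16\right) \left(-243 + \left(6 + 8 + 2 \cdot 16\right)\right) = - 2 \left(6 + 8 + 32\right) \left(-243 + \left(6 + 8 + 32\right)\right) = - 2 \cdot 46 \left(-243 + 46\right) = - 2 \cdot 46 \left(-197\right) = \left(-1\right) \left(-18124\right) = 18124$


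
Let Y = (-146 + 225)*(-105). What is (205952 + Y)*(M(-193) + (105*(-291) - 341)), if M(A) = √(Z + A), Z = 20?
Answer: -6106810672 + 197657*I*√173 ≈ -6.1068e+9 + 2.5998e+6*I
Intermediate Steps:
M(A) = √(20 + A)
Y = -8295 (Y = 79*(-105) = -8295)
(205952 + Y)*(M(-193) + (105*(-291) - 341)) = (205952 - 8295)*(√(20 - 193) + (105*(-291) - 341)) = 197657*(√(-173) + (-30555 - 341)) = 197657*(I*√173 - 30896) = 197657*(-30896 + I*√173) = -6106810672 + 197657*I*√173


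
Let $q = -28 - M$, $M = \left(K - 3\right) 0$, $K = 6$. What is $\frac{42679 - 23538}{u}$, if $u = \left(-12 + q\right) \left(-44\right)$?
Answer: $\frac{19141}{1760} \approx 10.876$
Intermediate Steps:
$M = 0$ ($M = \left(6 - 3\right) 0 = 3 \cdot 0 = 0$)
$q = -28$ ($q = -28 - 0 = -28 + 0 = -28$)
$u = 1760$ ($u = \left(-12 - 28\right) \left(-44\right) = \left(-40\right) \left(-44\right) = 1760$)
$\frac{42679 - 23538}{u} = \frac{42679 - 23538}{1760} = \left(42679 - 23538\right) \frac{1}{1760} = 19141 \cdot \frac{1}{1760} = \frac{19141}{1760}$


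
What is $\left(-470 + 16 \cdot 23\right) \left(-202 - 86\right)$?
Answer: $29376$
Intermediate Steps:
$\left(-470 + 16 \cdot 23\right) \left(-202 - 86\right) = \left(-470 + 368\right) \left(-288\right) = \left(-102\right) \left(-288\right) = 29376$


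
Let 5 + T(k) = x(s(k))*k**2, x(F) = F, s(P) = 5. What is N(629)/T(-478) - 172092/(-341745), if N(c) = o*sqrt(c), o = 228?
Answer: 57364/113915 + 76*sqrt(629)/380805 ≈ 0.50857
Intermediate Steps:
N(c) = 228*sqrt(c)
T(k) = -5 + 5*k**2
N(629)/T(-478) - 172092/(-341745) = (228*sqrt(629))/(-5 + 5*(-478)**2) - 172092/(-341745) = (228*sqrt(629))/(-5 + 5*228484) - 172092*(-1/341745) = (228*sqrt(629))/(-5 + 1142420) + 57364/113915 = (228*sqrt(629))/1142415 + 57364/113915 = (228*sqrt(629))*(1/1142415) + 57364/113915 = 76*sqrt(629)/380805 + 57364/113915 = 57364/113915 + 76*sqrt(629)/380805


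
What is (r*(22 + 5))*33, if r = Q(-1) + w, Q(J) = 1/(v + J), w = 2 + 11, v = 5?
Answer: 47223/4 ≈ 11806.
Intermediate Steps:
w = 13
Q(J) = 1/(5 + J)
r = 53/4 (r = 1/(5 - 1) + 13 = 1/4 + 13 = 53/4 ≈ 13.250)
(r*(22 + 5))*33 = (53*(22 + 5)/4)*33 = ((53/4)*27)*33 = (1431/4)*33 = 47223/4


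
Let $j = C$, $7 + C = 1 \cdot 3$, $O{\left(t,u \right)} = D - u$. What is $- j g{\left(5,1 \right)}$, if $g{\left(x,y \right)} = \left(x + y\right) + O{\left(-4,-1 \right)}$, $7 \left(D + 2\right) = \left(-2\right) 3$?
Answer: $\frac{116}{7} \approx 16.571$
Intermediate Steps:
$D = - \frac{20}{7}$ ($D = -2 + \frac{\left(-2\right) 3}{7} = -2 + \frac{1}{7} \left(-6\right) = -2 - \frac{6}{7} = - \frac{20}{7} \approx -2.8571$)
$O{\left(t,u \right)} = - \frac{20}{7} - u$
$C = -4$ ($C = -7 + 1 \cdot 3 = -7 + 3 = -4$)
$g{\left(x,y \right)} = - \frac{13}{7} + x + y$ ($g{\left(x,y \right)} = \left(x + y\right) - \frac{13}{7} = - \frac{13}{7} + x + y$)
$j = -4$
$- j g{\left(5,1 \right)} = \left(-1\right) \left(-4\right) \left(- \frac{13}{7} + 5 + 1\right) = 4 \cdot \frac{29}{7} = \frac{116}{7}$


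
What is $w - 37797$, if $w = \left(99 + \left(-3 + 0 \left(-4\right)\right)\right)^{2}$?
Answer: $-28581$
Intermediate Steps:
$w = 9216$ ($w = \left(99 + \left(-3 + 0\right)\right)^{2} = \left(99 - 3\right)^{2} = 96^{2} = 9216$)
$w - 37797 = 9216 - 37797 = -28581$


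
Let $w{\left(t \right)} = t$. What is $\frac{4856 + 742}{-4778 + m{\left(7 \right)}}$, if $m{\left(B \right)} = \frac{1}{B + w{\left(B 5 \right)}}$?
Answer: $- \frac{235116}{200675} \approx -1.1716$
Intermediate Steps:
$m{\left(B \right)} = \frac{1}{6 B}$ ($m{\left(B \right)} = \frac{1}{B + B 5} = \frac{1}{B + 5 B} = \frac{1}{6 B}$)
$\frac{4856 + 742}{-4778 + m{\left(7 \right)}} = \frac{4856 + 742}{-4778 + \frac{1}{6 \cdot 7}} = \frac{5598}{-4778 + \frac{1}{6} \cdot \frac{1}{7}} = \frac{5598}{-4778 + \frac{1}{42}} = \frac{5598}{- \frac{200675}{42}} = 5598 \left(- \frac{42}{200675}\right) = - \frac{235116}{200675}$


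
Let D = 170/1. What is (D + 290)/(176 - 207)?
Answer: -460/31 ≈ -14.839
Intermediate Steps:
D = 170 (D = 170*1 = 170)
(D + 290)/(176 - 207) = (170 + 290)/(176 - 207) = 460/(-31) = 460*(-1/31) = -460/31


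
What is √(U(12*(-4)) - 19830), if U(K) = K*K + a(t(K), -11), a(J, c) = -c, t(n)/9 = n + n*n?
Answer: I*√17515 ≈ 132.34*I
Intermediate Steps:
t(n) = 9*n + 9*n² (t(n) = 9*(n + n*n) = 9*(n + n²) = 9*n + 9*n²)
U(K) = 11 + K² (U(K) = K*K - 1*(-11) = K² + 11 = 11 + K²)
√(U(12*(-4)) - 19830) = √((11 + (12*(-4))²) - 19830) = √((11 + (-48)²) - 19830) = √((11 + 2304) - 19830) = √(2315 - 19830) = √(-17515) = I*√17515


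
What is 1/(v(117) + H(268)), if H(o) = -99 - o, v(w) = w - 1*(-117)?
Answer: -1/133 ≈ -0.0075188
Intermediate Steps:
v(w) = 117 + w (v(w) = w + 117 = 117 + w)
1/(v(117) + H(268)) = 1/((117 + 117) + (-99 - 1*268)) = 1/(234 + (-99 - 268)) = 1/(234 - 367) = 1/(-133) = -1/133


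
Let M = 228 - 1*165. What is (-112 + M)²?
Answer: 2401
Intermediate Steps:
M = 63 (M = 228 - 165 = 63)
(-112 + M)² = (-112 + 63)² = (-49)² = 2401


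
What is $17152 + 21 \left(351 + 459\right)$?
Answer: $34162$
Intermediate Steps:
$17152 + 21 \left(351 + 459\right) = 17152 + 21 \cdot 810 = 17152 + 17010 = 34162$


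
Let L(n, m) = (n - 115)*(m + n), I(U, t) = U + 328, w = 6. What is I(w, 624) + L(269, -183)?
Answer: 13578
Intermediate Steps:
I(U, t) = 328 + U
L(n, m) = (-115 + n)*(m + n)
I(w, 624) + L(269, -183) = (328 + 6) + (269² - 115*(-183) - 115*269 - 183*269) = 334 + (72361 + 21045 - 30935 - 49227) = 334 + 13244 = 13578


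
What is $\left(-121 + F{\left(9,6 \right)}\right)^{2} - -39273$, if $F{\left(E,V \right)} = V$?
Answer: $52498$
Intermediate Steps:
$\left(-121 + F{\left(9,6 \right)}\right)^{2} - -39273 = \left(-121 + 6\right)^{2} - -39273 = \left(-115\right)^{2} + 39273 = 13225 + 39273 = 52498$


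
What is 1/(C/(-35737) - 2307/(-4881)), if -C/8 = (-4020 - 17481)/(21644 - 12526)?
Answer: 265078947341/125149383419 ≈ 2.1181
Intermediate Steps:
C = 86004/4559 (C = -8*(-4020 - 17481)/(21644 - 12526) = -(-172008)/9118 = -8*(-21501/9118) = 86004/4559 ≈ 18.865)
1/(C/(-35737) - 2307/(-4881)) = 1/((86004/4559)/(-35737) - 2307/(-4881)) = 1/((86004/4559)*(-1/35737) - 2307*(-1/4881)) = 1/(-86004/162924983 + 769/1627) = 1/(125149383419/265078947341) = 265078947341/125149383419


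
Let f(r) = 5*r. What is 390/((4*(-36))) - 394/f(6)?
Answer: -1901/120 ≈ -15.842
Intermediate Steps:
390/((4*(-36))) - 394/f(6) = 390/((4*(-36))) - 394/(5*6) = 390/(-144) - 394/30 = 390*(-1/144) - 394*1/30 = -65/24 - 197/15 = -1901/120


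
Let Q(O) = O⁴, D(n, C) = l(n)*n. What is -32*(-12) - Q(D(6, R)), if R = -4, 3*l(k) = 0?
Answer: 384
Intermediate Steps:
l(k) = 0 (l(k) = (⅓)*0 = 0)
D(n, C) = 0 (D(n, C) = 0*n = 0)
-32*(-12) - Q(D(6, R)) = -32*(-12) - 1*0⁴ = 384 - 1*0 = 384 + 0 = 384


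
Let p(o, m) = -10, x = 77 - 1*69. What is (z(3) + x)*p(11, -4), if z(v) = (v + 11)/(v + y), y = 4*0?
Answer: -380/3 ≈ -126.67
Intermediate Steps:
y = 0
x = 8 (x = 77 - 69 = 8)
z(v) = (11 + v)/v (z(v) = (v + 11)/(v + 0) = (11 + v)/v)
(z(3) + x)*p(11, -4) = ((11 + 3)/3 + 8)*(-10) = ((1/3)*14 + 8)*(-10) = (14/3 + 8)*(-10) = (38/3)*(-10) = -380/3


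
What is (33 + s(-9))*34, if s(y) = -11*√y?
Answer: 1122 - 1122*I ≈ 1122.0 - 1122.0*I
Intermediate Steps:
(33 + s(-9))*34 = (33 - 33*I)*34 = 1122 - 1122*I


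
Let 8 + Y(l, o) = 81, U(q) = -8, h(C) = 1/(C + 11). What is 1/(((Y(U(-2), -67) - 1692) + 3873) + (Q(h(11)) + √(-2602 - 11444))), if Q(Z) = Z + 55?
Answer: 372526/862445555 - 484*I*√14046/2587336665 ≈ 0.00043194 - 2.217e-5*I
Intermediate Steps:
h(C) = 1/(11 + C)
Y(l, o) = 73 (Y(l, o) = -8 + 81 = 73)
Q(Z) = 55 + Z
1/(((Y(U(-2), -67) - 1692) + 3873) + (Q(h(11)) + √(-2602 - 11444))) = 1/(((73 - 1692) + 3873) + ((55 + 1/(11 + 11)) + √(-2602 - 11444))) = 1/((-1619 + 3873) + ((55 + 1/22) + √(-14046))) = 1/(2254 + ((55 + 1/22) + I*√14046)) = 1/(2254 + (1211/22 + I*√14046)) = 1/(50799/22 + I*√14046)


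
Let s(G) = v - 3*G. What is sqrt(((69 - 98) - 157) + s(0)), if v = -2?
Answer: 2*I*sqrt(47) ≈ 13.711*I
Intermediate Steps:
s(G) = -2 - 3*G
sqrt(((69 - 98) - 157) + s(0)) = sqrt(((69 - 98) - 157) + (-2 - 3*0)) = sqrt((-29 - 157) + (-2 + 0)) = sqrt(-186 - 2) = sqrt(-188) = 2*I*sqrt(47)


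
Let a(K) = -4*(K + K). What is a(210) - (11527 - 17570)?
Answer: 4363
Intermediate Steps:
a(K) = -8*K
a(210) - (11527 - 17570) = -8*210 - (11527 - 17570) = -1680 - 1*(-6043) = -1680 + 6043 = 4363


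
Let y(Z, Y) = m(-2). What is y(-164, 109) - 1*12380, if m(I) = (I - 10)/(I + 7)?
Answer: -61912/5 ≈ -12382.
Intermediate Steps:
m(I) = (-10 + I)/(7 + I)
y(Z, Y) = -12/5 (y(Z, Y) = (-10 - 2)/(7 - 2) = -12/5)
y(-164, 109) - 1*12380 = -12/5 - 1*12380 = -12/5 - 12380 = -61912/5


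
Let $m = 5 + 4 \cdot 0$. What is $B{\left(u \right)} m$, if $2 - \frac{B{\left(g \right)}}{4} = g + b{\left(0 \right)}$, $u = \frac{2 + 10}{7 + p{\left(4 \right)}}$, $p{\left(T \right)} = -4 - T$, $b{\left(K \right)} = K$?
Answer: $280$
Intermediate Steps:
$u = -12$ ($u = \frac{2 + 10}{7 - 8} = \frac{12}{7 - 8} = \frac{12}{-1} = 12 \left(-1\right) = -12$)
$B{\left(g \right)} = 8 - 4 g$ ($B{\left(g \right)} = 8 - 4 \left(g + 0\right) = 8 - 4 g$)
$m = 5$ ($m = 5 + 0 = 5$)
$B{\left(u \right)} m = \left(8 - -48\right) 5 = \left(8 + 48\right) 5 = 56 \cdot 5 = 280$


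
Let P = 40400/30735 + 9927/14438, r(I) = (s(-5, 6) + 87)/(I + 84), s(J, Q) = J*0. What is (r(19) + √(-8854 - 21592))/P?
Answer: 7721283582/18301071827 + 88750386*I*√30446/177680309 ≈ 0.4219 + 87.156*I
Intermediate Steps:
s(J, Q) = 0
r(I) = 87/(84 + I) (r(I) = (0 + 87)/(I + 84) = 87/(84 + I))
P = 177680309/88750386 (P = 40400*(1/30735) + 9927*(1/14438) = 8080/6147 + 9927/14438 = 177680309/88750386 ≈ 2.0020)
(r(19) + √(-8854 - 21592))/P = (87/(84 + 19) + √(-8854 - 21592))/(177680309/88750386) = (87/103 + √(-30446))*(88750386/177680309) = (87*(1/103) + I*√30446)*(88750386/177680309) = (87/103 + I*√30446)*(88750386/177680309) = 7721283582/18301071827 + 88750386*I*√30446/177680309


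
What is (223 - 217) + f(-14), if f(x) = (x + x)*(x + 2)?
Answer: 342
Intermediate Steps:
f(x) = 2*x*(2 + x) (f(x) = (2*x)*(2 + x) = 2*x*(2 + x))
(223 - 217) + f(-14) = (223 - 217) + 2*(-14)*(2 - 14) = 6 + 2*(-14)*(-12) = 6 + 336 = 342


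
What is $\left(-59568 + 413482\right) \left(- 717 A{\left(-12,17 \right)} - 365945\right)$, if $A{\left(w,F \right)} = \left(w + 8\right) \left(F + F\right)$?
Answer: $-95002196762$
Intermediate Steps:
$A{\left(w,F \right)} = 2 F \left(8 + w\right)$ ($A{\left(w,F \right)} = \left(8 + w\right) 2 F = 2 F \left(8 + w\right)$)
$\left(-59568 + 413482\right) \left(- 717 A{\left(-12,17 \right)} - 365945\right) = \left(-59568 + 413482\right) \left(- 717 \cdot 2 \cdot 17 \left(8 - 12\right) - 365945\right) = 353914 \left(- 717 \cdot 2 \cdot 17 \left(-4\right) - 365945\right) = 353914 \left(\left(-717\right) \left(-136\right) - 365945\right) = 353914 \left(97512 - 365945\right) = 353914 \left(-268433\right) = -95002196762$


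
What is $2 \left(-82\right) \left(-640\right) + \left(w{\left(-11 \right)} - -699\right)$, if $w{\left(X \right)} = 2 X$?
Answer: $105637$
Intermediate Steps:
$2 \left(-82\right) \left(-640\right) + \left(w{\left(-11 \right)} - -699\right) = 2 \left(-82\right) \left(-640\right) + \left(2 \left(-11\right) - -699\right) = \left(-164\right) \left(-640\right) + \left(-22 + 699\right) = 104960 + 677 = 105637$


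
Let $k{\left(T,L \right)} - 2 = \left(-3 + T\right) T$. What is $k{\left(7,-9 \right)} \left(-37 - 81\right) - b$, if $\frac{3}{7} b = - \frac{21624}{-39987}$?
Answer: $- \frac{141604436}{39987} \approx -3541.3$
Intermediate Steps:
$k{\left(T,L \right)} = 2 + T \left(-3 + T\right)$ ($k{\left(T,L \right)} = 2 + \left(-3 + T\right) T = 2 + T \left(-3 + T\right)$)
$b = \frac{50456}{39987}$ ($b = \frac{7 \left(- \frac{21624}{-39987}\right)}{3} = \frac{7 \left(\left(-21624\right) \left(- \frac{1}{39987}\right)\right)}{3} = \frac{7}{3} \cdot \frac{7208}{13329} = \frac{50456}{39987} \approx 1.2618$)
$k{\left(7,-9 \right)} \left(-37 - 81\right) - b = \left(2 + 7^{2} - 21\right) \left(-37 - 81\right) - \frac{50456}{39987} = \left(2 + 49 - 21\right) \left(-118\right) - \frac{50456}{39987} = 30 \left(-118\right) - \frac{50456}{39987} = -3540 - \frac{50456}{39987} = - \frac{141604436}{39987}$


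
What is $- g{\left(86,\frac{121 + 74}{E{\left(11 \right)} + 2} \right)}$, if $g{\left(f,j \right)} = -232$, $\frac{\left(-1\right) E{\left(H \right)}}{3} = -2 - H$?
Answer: $232$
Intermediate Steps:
$E{\left(H \right)} = 6 + 3 H$ ($E{\left(H \right)} = - 3 \left(-2 - H\right) = 6 + 3 H$)
$- g{\left(86,\frac{121 + 74}{E{\left(11 \right)} + 2} \right)} = \left(-1\right) \left(-232\right) = 232$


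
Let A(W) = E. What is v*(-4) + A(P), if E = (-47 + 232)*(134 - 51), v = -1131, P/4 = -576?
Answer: 19879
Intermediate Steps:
P = -2304 (P = 4*(-576) = -2304)
E = 15355 (E = 185*83 = 15355)
A(W) = 15355
v*(-4) + A(P) = -1131*(-4) + 15355 = 4524 + 15355 = 19879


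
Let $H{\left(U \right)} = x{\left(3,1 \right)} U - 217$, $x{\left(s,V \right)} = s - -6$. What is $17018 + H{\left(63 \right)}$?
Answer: $17368$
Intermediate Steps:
$x{\left(s,V \right)} = 6 + s$ ($x{\left(s,V \right)} = s + 6 = 6 + s$)
$H{\left(U \right)} = -217 + 9 U$ ($H{\left(U \right)} = \left(6 + 3\right) U - 217 = 9 U - 217 = -217 + 9 U$)
$17018 + H{\left(63 \right)} = 17018 + \left(-217 + 9 \cdot 63\right) = 17018 + \left(-217 + 567\right) = 17018 + 350 = 17368$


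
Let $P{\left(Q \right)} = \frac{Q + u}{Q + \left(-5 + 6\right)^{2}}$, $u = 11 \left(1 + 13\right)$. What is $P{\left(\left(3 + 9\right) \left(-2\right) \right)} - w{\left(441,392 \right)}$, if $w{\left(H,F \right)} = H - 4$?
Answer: $- \frac{10181}{23} \approx -442.65$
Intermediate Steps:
$u = 154$ ($u = 11 \cdot 14 = 154$)
$w{\left(H,F \right)} = -4 + H$
$P{\left(Q \right)} = \frac{154 + Q}{1 + Q}$ ($P{\left(Q \right)} = \frac{Q + 154}{Q + \left(-5 + 6\right)^{2}} = \frac{154 + Q}{Q + 1^{2}} = \frac{154 + Q}{Q + 1} = \frac{154 + Q}{1 + Q}$)
$P{\left(\left(3 + 9\right) \left(-2\right) \right)} - w{\left(441,392 \right)} = \frac{154 + \left(3 + 9\right) \left(-2\right)}{1 + \left(3 + 9\right) \left(-2\right)} - \left(-4 + 441\right) = \frac{154 + 12 \left(-2\right)}{1 + 12 \left(-2\right)} - 437 = \frac{154 - 24}{1 - 24} - 437 = \frac{1}{-23} \cdot 130 - 437 = \left(- \frac{1}{23}\right) 130 - 437 = - \frac{130}{23} - 437 = - \frac{10181}{23}$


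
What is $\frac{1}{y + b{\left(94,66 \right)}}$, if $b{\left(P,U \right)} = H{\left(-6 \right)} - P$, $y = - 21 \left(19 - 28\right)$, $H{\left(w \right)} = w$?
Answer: $\frac{1}{89} \approx 0.011236$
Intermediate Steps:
$y = 189$ ($y = \left(-21\right) \left(-9\right) = 189$)
$b{\left(P,U \right)} = -6 - P$
$\frac{1}{y + b{\left(94,66 \right)}} = \frac{1}{189 - 100} = \frac{1}{89}$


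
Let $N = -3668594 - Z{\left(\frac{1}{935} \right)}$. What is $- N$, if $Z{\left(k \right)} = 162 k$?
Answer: $\frac{3430135552}{935} \approx 3.6686 \cdot 10^{6}$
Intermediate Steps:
$N = - \frac{3430135552}{935}$ ($N = -3668594 - \frac{162}{935} = - \frac{3430135552}{935} \approx -3.6686 \cdot 10^{6}$)
$- N = \left(-1\right) \left(- \frac{3430135552}{935}\right) = \frac{3430135552}{935}$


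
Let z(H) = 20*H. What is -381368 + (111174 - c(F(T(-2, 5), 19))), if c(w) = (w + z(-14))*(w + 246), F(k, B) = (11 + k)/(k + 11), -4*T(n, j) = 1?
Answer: -201281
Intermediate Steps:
T(n, j) = -1/4 (T(n, j) = -1/4*1 = -1/4)
F(k, B) = 1 (F(k, B) = (11 + k)/(11 + k) = 1)
c(w) = (-280 + w)*(246 + w) (c(w) = (w + 20*(-14))*(w + 246) = (w - 280)*(246 + w) = (-280 + w)*(246 + w))
-381368 + (111174 - c(F(T(-2, 5), 19))) = -381368 + (111174 - (-68880 + 1**2 - 34*1)) = -381368 + (111174 - (-68880 + 1 - 34)) = -381368 + (111174 - 1*(-68913)) = -381368 + (111174 + 68913) = -381368 + 180087 = -201281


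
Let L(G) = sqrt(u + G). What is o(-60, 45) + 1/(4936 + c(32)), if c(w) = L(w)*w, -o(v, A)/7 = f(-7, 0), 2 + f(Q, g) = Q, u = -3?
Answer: 191634017/3041800 - sqrt(29)/760450 ≈ 63.000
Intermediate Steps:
f(Q, g) = -2 + Q
o(v, A) = 63 (o(v, A) = -7*(-2 - 7) = -7*(-9) = 63)
L(G) = sqrt(-3 + G)
c(w) = w*sqrt(-3 + w) (c(w) = sqrt(-3 + w)*w = w*sqrt(-3 + w))
o(-60, 45) + 1/(4936 + c(32)) = 63 + 1/(4936 + 32*sqrt(-3 + 32)) = 63 + 1/(4936 + 32*sqrt(29))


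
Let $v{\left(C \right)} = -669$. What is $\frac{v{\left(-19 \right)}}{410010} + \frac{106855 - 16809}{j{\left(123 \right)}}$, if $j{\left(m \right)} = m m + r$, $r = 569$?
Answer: $\frac{6151543083}{1072722830} \approx 5.7345$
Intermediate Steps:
$j{\left(m \right)} = 569 + m^{2}$ ($j{\left(m \right)} = m m + 569 = m^{2} + 569 = 569 + m^{2}$)
$\frac{v{\left(-19 \right)}}{410010} + \frac{106855 - 16809}{j{\left(123 \right)}} = - \frac{669}{410010} + \frac{106855 - 16809}{569 + 123^{2}} = \left(-669\right) \frac{1}{410010} + \frac{90046}{569 + 15129} = - \frac{223}{136670} + \frac{90046}{15698} = - \frac{223}{136670} + 90046 \cdot \frac{1}{15698} = - \frac{223}{136670} + \frac{45023}{7849} = \frac{6151543083}{1072722830}$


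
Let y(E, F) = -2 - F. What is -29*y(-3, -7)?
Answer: -145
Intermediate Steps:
-29*y(-3, -7) = -29*(-2 - 1*(-7)) = -29*(-2 + 7) = -29*5 = -145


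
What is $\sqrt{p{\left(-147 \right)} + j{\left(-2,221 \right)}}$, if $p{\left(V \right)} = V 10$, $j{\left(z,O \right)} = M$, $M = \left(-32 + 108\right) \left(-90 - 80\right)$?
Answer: $i \sqrt{14390} \approx 119.96 i$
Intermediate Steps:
$M = -12920$ ($M = 76 \left(-170\right) = -12920$)
$j{\left(z,O \right)} = -12920$
$p{\left(V \right)} = 10 V$
$\sqrt{p{\left(-147 \right)} + j{\left(-2,221 \right)}} = \sqrt{10 \left(-147\right) - 12920} = \sqrt{-1470 - 12920} = \sqrt{-14390} = i \sqrt{14390}$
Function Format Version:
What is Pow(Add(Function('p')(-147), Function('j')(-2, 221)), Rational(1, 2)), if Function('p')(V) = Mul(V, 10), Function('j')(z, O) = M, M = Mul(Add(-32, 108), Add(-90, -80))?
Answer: Mul(I, Pow(14390, Rational(1, 2))) ≈ Mul(119.96, I)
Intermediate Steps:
M = -12920 (M = Mul(76, -170) = -12920)
Function('j')(z, O) = -12920
Function('p')(V) = Mul(10, V)
Pow(Add(Function('p')(-147), Function('j')(-2, 221)), Rational(1, 2)) = Pow(Add(Mul(10, -147), -12920), Rational(1, 2)) = Pow(Add(-1470, -12920), Rational(1, 2)) = Pow(-14390, Rational(1, 2)) = Mul(I, Pow(14390, Rational(1, 2)))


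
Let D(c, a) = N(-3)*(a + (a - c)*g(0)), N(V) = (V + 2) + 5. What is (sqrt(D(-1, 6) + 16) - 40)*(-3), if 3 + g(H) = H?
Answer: 120 - 6*I*sqrt(11) ≈ 120.0 - 19.9*I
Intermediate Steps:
g(H) = -3 + H
N(V) = 7 + V (N(V) = (2 + V) + 5 = 7 + V)
D(c, a) = -8*a + 12*c (D(c, a) = (7 - 3)*(a + (a - c)*(-3 + 0)) = 4*(a + (a - c)*(-3)) = 4*(a + (-3*a + 3*c)) = 4*(-2*a + 3*c) = -8*a + 12*c)
(sqrt(D(-1, 6) + 16) - 40)*(-3) = (sqrt((-8*6 + 12*(-1)) + 16) - 40)*(-3) = (sqrt((-48 - 12) + 16) - 40)*(-3) = (sqrt(-60 + 16) - 40)*(-3) = (sqrt(-44) - 40)*(-3) = (2*I*sqrt(11) - 40)*(-3) = (-40 + 2*I*sqrt(11))*(-3) = 120 - 6*I*sqrt(11)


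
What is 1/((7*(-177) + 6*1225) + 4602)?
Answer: 1/10713 ≈ 9.3344e-5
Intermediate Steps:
1/((7*(-177) + 6*1225) + 4602) = 1/((-1239 + 7350) + 4602) = 1/(6111 + 4602) = 1/10713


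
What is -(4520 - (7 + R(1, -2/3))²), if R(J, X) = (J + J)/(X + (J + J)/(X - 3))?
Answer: -1796551/400 ≈ -4491.4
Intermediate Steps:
R(J, X) = 2*J/(X + 2*J/(-3 + X)) (R(J, X) = (2*J)/(X + (2*J)/(-3 + X)) = (2*J)/(X + 2*J/(-3 + X)) = 2*J/(X + 2*J/(-3 + X)))
-(4520 - (7 + R(1, -2/3))²) = -(4520 - (7 + 2*1*(-3 - 2/3)/((-2/3)² - (-6)/3 + 2*1))²) = -(4520 - (7 + 2*1*(-3 - 2*⅓)/((-2*⅓)² - (-6)/3 + 2))²) = -(4520 - (7 + 2*1*(-3 - ⅔)/((-⅔)² - 3*(-⅔) + 2))²) = -(4520 - (7 + 2*1*(-11/3)/(4/9 + 2 + 2))²) = -(4520 - (7 + 2*1*(-11/3)/(40/9))²) = -(4520 - (7 + 2*1*(9/40)*(-11/3))²) = -(4520 - (7 - 33/20)²) = -(4520 - (107/20)²) = -(4520 - 1*11449/400) = -(4520 - 11449/400) = -1*1796551/400 = -1796551/400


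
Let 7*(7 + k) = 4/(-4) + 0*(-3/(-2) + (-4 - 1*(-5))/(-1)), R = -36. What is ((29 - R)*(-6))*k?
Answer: 19500/7 ≈ 2785.7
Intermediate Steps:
k = -50/7 (k = -7 + (4/(-4) + 0*(-3/(-2) + (-4 - 1*(-5))/(-1)))/7 = -7 + (4*(-¼) + 0*(-3*(-½) + (-4 + 5)*(-1)))/7 = -7 + (-1 + 0*(3/2 + 1*(-1)))/7 = -7 + (-1 + 0*(3/2 - 1))/7 = -7 + (-1 + 0*(½))/7 = -7 + (-1 + 0)/7 = -7 + (⅐)*(-1) = -7 - ⅐ = -50/7 ≈ -7.1429)
((29 - R)*(-6))*k = ((29 - 1*(-36))*(-6))*(-50/7) = ((29 + 36)*(-6))*(-50/7) = (65*(-6))*(-50/7) = -390*(-50/7) = 19500/7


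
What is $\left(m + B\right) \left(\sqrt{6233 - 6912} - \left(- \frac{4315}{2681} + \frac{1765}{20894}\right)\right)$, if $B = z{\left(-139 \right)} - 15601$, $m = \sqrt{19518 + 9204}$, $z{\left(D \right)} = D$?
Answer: $- \frac{\left(15740 - \sqrt{28722}\right) \left(85425645 + 56016814 i \sqrt{679}\right)}{56016814} \approx -23745.0 - 4.0573 \cdot 10^{5} i$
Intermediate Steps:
$m = \sqrt{28722} \approx 169.48$
$B = -15740$ ($B = -139 - 15601 = -15740$)
$\left(m + B\right) \left(\sqrt{6233 - 6912} - \left(- \frac{4315}{2681} + \frac{1765}{20894}\right)\right) = \left(\sqrt{28722} - 15740\right) \left(\sqrt{6233 - 6912} - \left(- \frac{4315}{2681} + \frac{1765}{20894}\right)\right) = \left(-15740 + \sqrt{28722}\right) \left(\sqrt{-679} - - \frac{85425645}{56016814}\right) = \left(-15740 + \sqrt{28722}\right) \left(i \sqrt{679} + \left(- \frac{1765}{20894} + \frac{4315}{2681}\right)\right) = \left(-15740 + \sqrt{28722}\right) \left(i \sqrt{679} + \frac{85425645}{56016814}\right) = \left(-15740 + \sqrt{28722}\right) \left(\frac{85425645}{56016814} + i \sqrt{679}\right)$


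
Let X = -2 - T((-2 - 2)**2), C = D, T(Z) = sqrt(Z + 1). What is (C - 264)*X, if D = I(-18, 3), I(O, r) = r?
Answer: 522 + 261*sqrt(17) ≈ 1598.1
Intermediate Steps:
D = 3
T(Z) = sqrt(1 + Z)
C = 3
X = -2 - sqrt(17) (X = -2 - sqrt(1 + (-2 - 2)**2) = -2 - sqrt(1 + (-4)**2) = -2 - sqrt(1 + 16) = -2 - sqrt(17) ≈ -6.1231)
(C - 264)*X = (3 - 264)*(-2 - sqrt(17)) = -261*(-2 - sqrt(17)) = 522 + 261*sqrt(17)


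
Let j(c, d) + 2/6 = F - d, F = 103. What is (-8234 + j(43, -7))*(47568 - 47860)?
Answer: 7116916/3 ≈ 2.3723e+6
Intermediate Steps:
j(c, d) = 308/3 - d (j(c, d) = -1/3 + (103 - d) = 308/3 - d)
(-8234 + j(43, -7))*(47568 - 47860) = (-8234 + (308/3 - 1*(-7)))*(47568 - 47860) = (-8234 + (308/3 + 7))*(-292) = (-8234 + 329/3)*(-292) = -24373/3*(-292) = 7116916/3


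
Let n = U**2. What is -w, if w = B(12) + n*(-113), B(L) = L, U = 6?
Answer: 4056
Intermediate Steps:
n = 36 (n = 6**2 = 36)
w = -4056 (w = 12 + 36*(-113) = 12 - 4068 = -4056)
-w = -1*(-4056) = 4056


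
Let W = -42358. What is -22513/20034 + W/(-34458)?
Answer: 12141203/115055262 ≈ 0.10553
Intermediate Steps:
-22513/20034 + W/(-34458) = -22513/20034 - 42358/(-34458) = -22513*1/20034 - 42358*(-1/34458) = -22513/20034 + 21179/17229 = 12141203/115055262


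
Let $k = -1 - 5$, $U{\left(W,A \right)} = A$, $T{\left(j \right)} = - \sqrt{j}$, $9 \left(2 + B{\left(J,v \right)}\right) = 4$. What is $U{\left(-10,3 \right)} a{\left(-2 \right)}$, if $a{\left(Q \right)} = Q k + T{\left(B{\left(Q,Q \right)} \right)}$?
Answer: $36 - i \sqrt{14} \approx 36.0 - 3.7417 i$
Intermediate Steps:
$B{\left(J,v \right)} = - \frac{14}{9}$ ($B{\left(J,v \right)} = -2 + \frac{1}{9} \cdot 4 = -2 + \frac{4}{9} = - \frac{14}{9}$)
$k = -6$
$a{\left(Q \right)} = - 6 Q - \frac{i \sqrt{14}}{3}$ ($a{\left(Q \right)} = Q \left(-6\right) - \sqrt{- \frac{14}{9}} = - 6 Q - \frac{i \sqrt{14}}{3}$)
$U{\left(-10,3 \right)} a{\left(-2 \right)} = 3 \left(\left(-6\right) \left(-2\right) - \frac{i \sqrt{14}}{3}\right) = 3 \left(12 - \frac{i \sqrt{14}}{3}\right) = 36 - i \sqrt{14}$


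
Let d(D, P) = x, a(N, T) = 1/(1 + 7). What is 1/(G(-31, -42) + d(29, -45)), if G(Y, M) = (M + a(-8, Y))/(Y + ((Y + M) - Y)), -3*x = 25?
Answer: -1752/13595 ≈ -0.12887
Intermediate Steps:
x = -25/3 (x = -⅓*25 = -25/3 ≈ -8.3333)
a(N, T) = ⅛ (a(N, T) = 1/8 = ⅛)
d(D, P) = -25/3
G(Y, M) = (⅛ + M)/(M + Y) (G(Y, M) = (M + ⅛)/(Y + ((Y + M) - Y)) = (⅛ + M)/(Y + ((M + Y) - Y)) = (⅛ + M)/(Y + M) = (⅛ + M)/(M + Y))
1/(G(-31, -42) + d(29, -45)) = 1/((⅛ - 42)/(-42 - 31) - 25/3) = 1/(-335/8/(-73) - 25/3) = 1/(-1/73*(-335/8) - 25/3) = 1/(335/584 - 25/3) = 1/(-13595/1752) = -1752/13595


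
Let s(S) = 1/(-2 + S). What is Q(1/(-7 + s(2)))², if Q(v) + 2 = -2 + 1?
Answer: 9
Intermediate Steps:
Q(v) = -3 (Q(v) = -2 + (-2 + 1) = -2 - 1 = -3)
Q(1/(-7 + s(2)))² = (-3)² = 9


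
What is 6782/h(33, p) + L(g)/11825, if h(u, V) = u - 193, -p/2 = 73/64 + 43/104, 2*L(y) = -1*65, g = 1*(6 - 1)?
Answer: -1604047/37840 ≈ -42.390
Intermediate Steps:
g = 5 (g = 1*5 = 5)
L(y) = -65/2 (L(y) = (-1*65)/2 = (½)*(-65) = -65/2)
p = -1293/416 (p = -2*(73/64 + 43/104) = -2*1293/832 = -1293/416 ≈ -3.1082)
h(u, V) = -193 + u
6782/h(33, p) + L(g)/11825 = 6782/(-193 + 33) - 65/2/11825 = 6782/(-160) - 65/2*1/11825 = 6782*(-1/160) - 13/4730 = -3391/80 - 13/4730 = -1604047/37840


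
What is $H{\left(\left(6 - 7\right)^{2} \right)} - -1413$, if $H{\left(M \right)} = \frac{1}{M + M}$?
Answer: $\frac{2827}{2} \approx 1413.5$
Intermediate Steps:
$H{\left(M \right)} = \frac{1}{2 M}$
$H{\left(\left(6 - 7\right)^{2} \right)} - -1413 = \frac{1}{2 \left(6 - 7\right)^{2}} - -1413 = \frac{1}{2 \left(-1\right)^{2}} + 1413 = \frac{1}{2 \cdot 1} + 1413 = \frac{1}{2} \cdot 1 + 1413 = \frac{1}{2} + 1413 = \frac{2827}{2}$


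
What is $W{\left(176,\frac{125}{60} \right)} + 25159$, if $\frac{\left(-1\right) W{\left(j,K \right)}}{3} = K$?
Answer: $\frac{100611}{4} \approx 25153.0$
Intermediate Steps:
$W{\left(j,K \right)} = - 3 K$
$W{\left(176,\frac{125}{60} \right)} + 25159 = - 3 \cdot \frac{125}{60} + 25159 = - 3 \cdot 125 \cdot \frac{1}{60} + 25159 = \left(-3\right) \frac{25}{12} + 25159 = - \frac{25}{4} + 25159 = \frac{100611}{4}$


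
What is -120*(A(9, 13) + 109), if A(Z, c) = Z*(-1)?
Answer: -12000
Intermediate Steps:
A(Z, c) = -Z
-120*(A(9, 13) + 109) = -120*(-1*9 + 109) = -120*(-9 + 109) = -120*100 = -12000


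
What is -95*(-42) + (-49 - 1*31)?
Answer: 3910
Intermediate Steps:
-95*(-42) + (-49 - 1*31) = 3990 + (-49 - 31) = 3990 - 80 = 3910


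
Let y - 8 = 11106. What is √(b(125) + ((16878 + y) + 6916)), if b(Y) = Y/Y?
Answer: √34909 ≈ 186.84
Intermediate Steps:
b(Y) = 1
y = 11114 (y = 8 + 11106 = 11114)
√(b(125) + ((16878 + y) + 6916)) = √(1 + ((16878 + 11114) + 6916)) = √(1 + (27992 + 6916)) = √(1 + 34908) = √34909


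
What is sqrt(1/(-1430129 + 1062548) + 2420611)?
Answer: sqrt(327062771325896190)/367581 ≈ 1555.8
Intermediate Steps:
sqrt(1/(-1430129 + 1062548) + 2420611) = sqrt(1/(-367581) + 2420611) = sqrt(-1/367581 + 2420611) = sqrt(889770611990/367581) = sqrt(327062771325896190)/367581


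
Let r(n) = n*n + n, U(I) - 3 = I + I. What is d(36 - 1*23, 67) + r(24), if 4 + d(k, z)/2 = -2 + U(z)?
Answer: 862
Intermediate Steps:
U(I) = 3 + 2*I (U(I) = 3 + (I + I) = 3 + 2*I)
r(n) = n + n² (r(n) = n² + n = n + n²)
d(k, z) = -6 + 4*z (d(k, z) = -8 + 2*(-2 + (3 + 2*z)) = -8 + 2*(1 + 2*z) = -8 + (2 + 4*z) = -6 + 4*z)
d(36 - 1*23, 67) + r(24) = (-6 + 4*67) + 24*(1 + 24) = (-6 + 268) + 24*25 = 262 + 600 = 862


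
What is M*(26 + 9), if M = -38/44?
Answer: -665/22 ≈ -30.227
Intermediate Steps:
M = -19/22 (M = -38*1/44 = -19/22 ≈ -0.86364)
M*(26 + 9) = -19*(26 + 9)/22 = -19/22*35 = -665/22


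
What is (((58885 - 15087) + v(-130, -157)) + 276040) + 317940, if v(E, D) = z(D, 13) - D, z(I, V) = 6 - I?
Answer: 638098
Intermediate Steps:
v(E, D) = 6 - 2*D (v(E, D) = (6 - D) - D = 6 - 2*D)
(((58885 - 15087) + v(-130, -157)) + 276040) + 317940 = (((58885 - 15087) + (6 - 2*(-157))) + 276040) + 317940 = ((43798 + (6 + 314)) + 276040) + 317940 = ((43798 + 320) + 276040) + 317940 = (44118 + 276040) + 317940 = 320158 + 317940 = 638098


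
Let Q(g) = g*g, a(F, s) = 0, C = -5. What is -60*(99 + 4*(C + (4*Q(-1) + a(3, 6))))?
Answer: -5700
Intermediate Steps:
Q(g) = g²
-60*(99 + 4*(C + (4*Q(-1) + a(3, 6)))) = -60*(99 + 4*(-5 + (4*(-1)² + 0))) = -60*(99 + 4*(-5 + (4*1 + 0))) = -60*(99 + 4*(-5 + (4 + 0))) = -60*(99 + 4*(-5 + 4)) = -60*(99 + 4*(-1)) = -60*(99 - 4) = -60*95 = -5700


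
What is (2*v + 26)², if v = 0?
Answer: 676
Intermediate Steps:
(2*v + 26)² = (2*0 + 26)² = (0 + 26)² = 26² = 676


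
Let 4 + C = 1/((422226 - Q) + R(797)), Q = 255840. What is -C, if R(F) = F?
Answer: 668731/167183 ≈ 4.0000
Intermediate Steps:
C = -668731/167183 (C = -4 + 1/((422226 - 1*255840) + 797) = -4 + 1/((422226 - 255840) + 797) = -4 + 1/(166386 + 797) = -4 + 1/167183 = -668731/167183 ≈ -4.0000)
-C = -1*(-668731/167183) = 668731/167183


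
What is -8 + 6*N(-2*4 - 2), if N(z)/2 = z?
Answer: -128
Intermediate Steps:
N(z) = 2*z
-8 + 6*N(-2*4 - 2) = -8 + 6*(2*(-2*4 - 2)) = -8 + 6*(2*(-8 - 2)) = -8 + 6*(2*(-10)) = -8 + 6*(-20) = -8 - 120 = -128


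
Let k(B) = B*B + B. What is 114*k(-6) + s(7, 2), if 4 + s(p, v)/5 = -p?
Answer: 3365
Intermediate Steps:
k(B) = B + B**2 (k(B) = B**2 + B = B + B**2)
s(p, v) = -20 - 5*p (s(p, v) = -20 + 5*(-p) = -20 - 5*p)
114*k(-6) + s(7, 2) = 114*(-6*(1 - 6)) + (-20 - 5*7) = 114*(-6*(-5)) + (-20 - 35) = 114*30 - 55 = 3420 - 55 = 3365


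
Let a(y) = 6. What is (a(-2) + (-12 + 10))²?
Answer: 16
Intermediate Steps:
(a(-2) + (-12 + 10))² = (6 + (-12 + 10))² = (6 - 2)² = 4² = 16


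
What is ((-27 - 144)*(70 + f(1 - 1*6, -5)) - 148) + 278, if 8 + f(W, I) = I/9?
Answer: -10377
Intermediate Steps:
f(W, I) = -8 + I/9
((-27 - 144)*(70 + f(1 - 1*6, -5)) - 148) + 278 = ((-27 - 144)*(70 + (-8 + (⅑)*(-5))) - 148) + 278 = (-171*(70 + (-8 - 5/9)) - 148) + 278 = (-171*(70 - 77/9) - 148) + 278 = (-171*553/9 - 148) + 278 = (-10507 - 148) + 278 = -10655 + 278 = -10377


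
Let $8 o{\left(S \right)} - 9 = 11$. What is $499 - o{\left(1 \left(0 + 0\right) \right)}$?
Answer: $\frac{993}{2} \approx 496.5$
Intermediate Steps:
$o{\left(S \right)} = \frac{5}{2}$ ($o{\left(S \right)} = \frac{9}{8} + \frac{1}{8} \cdot 11 = \frac{9}{8} + \frac{11}{8} = \frac{5}{2}$)
$499 - o{\left(1 \left(0 + 0\right) \right)} = 499 - \frac{5}{2} = \frac{993}{2}$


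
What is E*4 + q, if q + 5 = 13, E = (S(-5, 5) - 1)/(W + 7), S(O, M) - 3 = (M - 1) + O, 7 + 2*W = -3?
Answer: 10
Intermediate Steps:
W = -5 (W = -7/2 + (½)*(-3) = -7/2 - 3/2 = -5)
S(O, M) = 2 + M + O (S(O, M) = 3 + ((M - 1) + O) = 3 + ((-1 + M) + O) = 3 + (-1 + M + O) = 2 + M + O)
E = ½ (E = ((2 + 5 - 5) - 1)/(-5 + 7) = (2 - 1)/2 = 1*(½) = ½ ≈ 0.50000)
q = 8 (q = -5 + 13 = 8)
E*4 + q = (½)*4 + 8 = 2 + 8 = 10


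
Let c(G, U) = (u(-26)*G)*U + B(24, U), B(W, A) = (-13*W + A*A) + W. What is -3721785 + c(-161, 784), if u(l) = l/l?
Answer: -3233641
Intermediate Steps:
B(W, A) = A² - 12*W (B(W, A) = (-13*W + A²) + W = (A² - 13*W) + W = A² - 12*W)
u(l) = 1
c(G, U) = -288 + U² + G*U (c(G, U) = (1*G)*U + (U² - 12*24) = G*U + (U² - 288) = G*U + (-288 + U²) = -288 + U² + G*U)
-3721785 + c(-161, 784) = -3721785 + (-288 + 784² - 161*784) = -3721785 + (-288 + 614656 - 126224) = -3721785 + 488144 = -3233641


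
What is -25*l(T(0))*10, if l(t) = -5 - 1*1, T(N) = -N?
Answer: 1500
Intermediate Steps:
l(t) = -6 (l(t) = -5 - 1 = -6)
-25*l(T(0))*10 = -25*(-6)*10 = 150*10 = 1500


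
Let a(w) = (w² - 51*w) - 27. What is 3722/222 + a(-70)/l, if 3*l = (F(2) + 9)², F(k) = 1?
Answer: 2997619/11100 ≈ 270.06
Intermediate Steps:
a(w) = -27 + w² - 51*w
l = 100/3 (l = (1 + 9)²/3 = (⅓)*10² = (⅓)*100 = 100/3 ≈ 33.333)
3722/222 + a(-70)/l = 3722/222 + (-27 + (-70)² - 51*(-70))/(100/3) = 3722*(1/222) + (-27 + 4900 + 3570)*(3/100) = 1861/111 + 8443*(3/100) = 1861/111 + 25329/100 = 2997619/11100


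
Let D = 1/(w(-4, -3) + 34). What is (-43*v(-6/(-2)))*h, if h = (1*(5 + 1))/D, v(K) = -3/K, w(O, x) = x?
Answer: 7998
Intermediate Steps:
D = 1/31 (D = 1/(-3 + 34) = 1/31 ≈ 0.032258)
h = 186 (h = (1*(5 + 1))/(1/31) = (1*6)*31 = 6*31 = 186)
(-43*v(-6/(-2)))*h = -(-129)/((-6/(-2)))*186 = -(-129)/((-6*(-½)))*186 = -(-129)/3*186 = -43*(-1)*186 = 43*186 = 7998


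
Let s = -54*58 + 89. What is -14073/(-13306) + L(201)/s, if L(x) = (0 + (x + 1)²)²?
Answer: -22154000307157/40490158 ≈ -5.4715e+5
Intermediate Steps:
s = -3043 (s = -3132 + 89 = -3043)
L(x) = (1 + x)⁴ (L(x) = (0 + (1 + x)²)² = ((1 + x)²)² = (1 + x)⁴)
-14073/(-13306) + L(201)/s = -14073/(-13306) + (1 + 201)⁴/(-3043) = -14073*(-1/13306) + 202⁴*(-1/3043) = 14073/13306 + 1664966416*(-1/3043) = 14073/13306 - 1664966416/3043 = -22154000307157/40490158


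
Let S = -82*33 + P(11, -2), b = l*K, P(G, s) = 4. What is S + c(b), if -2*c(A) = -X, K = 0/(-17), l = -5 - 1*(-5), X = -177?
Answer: -5581/2 ≈ -2790.5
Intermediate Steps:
l = 0 (l = -5 + 5 = 0)
K = 0 (K = 0*(-1/17) = 0)
b = 0 (b = 0*0 = 0)
c(A) = -177/2 (c(A) = -(-1)*(-177)/2 = -½*177 = -177/2)
S = -2702 (S = -82*33 + 4 = -2706 + 4 = -2702)
S + c(b) = -2702 - 177/2 = -5581/2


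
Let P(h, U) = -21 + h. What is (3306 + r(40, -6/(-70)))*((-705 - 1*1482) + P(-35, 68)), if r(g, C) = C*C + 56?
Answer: -9237703537/1225 ≈ -7.5410e+6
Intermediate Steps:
r(g, C) = 56 + C² (r(g, C) = C² + 56 = 56 + C²)
(3306 + r(40, -6/(-70)))*((-705 - 1*1482) + P(-35, 68)) = (3306 + (56 + (-6/(-70))²))*((-705 - 1*1482) + (-21 - 35)) = (3306 + (56 + (-6*(-1/70))²))*((-705 - 1482) - 56) = (3306 + (56 + (3/35)²))*(-2187 - 56) = (3306 + (56 + 9/1225))*(-2243) = (3306 + 68609/1225)*(-2243) = (4118459/1225)*(-2243) = -9237703537/1225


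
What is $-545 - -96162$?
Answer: $95617$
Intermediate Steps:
$-545 - -96162 = -545 + 96162 = 95617$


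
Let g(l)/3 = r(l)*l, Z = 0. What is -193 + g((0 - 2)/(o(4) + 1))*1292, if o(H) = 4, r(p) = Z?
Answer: -193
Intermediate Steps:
r(p) = 0
g(l) = 0 (g(l) = 3*(0*l) = 3*0 = 0)
-193 + g((0 - 2)/(o(4) + 1))*1292 = -193 + 0*1292 = -193 + 0 = -193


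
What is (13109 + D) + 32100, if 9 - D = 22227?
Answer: 22991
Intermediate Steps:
D = -22218 (D = 9 - 1*22227 = 9 - 22227 = -22218)
(13109 + D) + 32100 = (13109 - 22218) + 32100 = -9109 + 32100 = 22991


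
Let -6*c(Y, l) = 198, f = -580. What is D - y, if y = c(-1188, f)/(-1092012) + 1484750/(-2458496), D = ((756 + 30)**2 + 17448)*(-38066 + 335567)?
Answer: 21140471865803360815455/111862797248 ≈ 1.8899e+11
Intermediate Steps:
c(Y, l) = -33 (c(Y, l) = -1/6*198 = -33)
D = 188985725244 (D = (786**2 + 17448)*297501 = (617796 + 17448)*297501 = 635244*297501 = 188985725244)
y = -67553486943/111862797248 (y = -33/(-1092012) + 1484750/(-2458496) = -33*(-1/1092012) + 1484750*(-1/2458496) = 11/364004 - 742375/1229248 = -67553486943/111862797248 ≈ -0.60390)
D - y = 188985725244 - 1*(-67553486943/111862797248) = 188985725244 + 67553486943/111862797248 = 21140471865803360815455/111862797248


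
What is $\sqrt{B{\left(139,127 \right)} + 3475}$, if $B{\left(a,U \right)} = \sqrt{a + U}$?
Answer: $\sqrt{3475 + \sqrt{266}} \approx 59.087$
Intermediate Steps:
$B{\left(a,U \right)} = \sqrt{U + a}$
$\sqrt{B{\left(139,127 \right)} + 3475} = \sqrt{\sqrt{127 + 139} + 3475} = \sqrt{\sqrt{266} + 3475} = \sqrt{3475 + \sqrt{266}}$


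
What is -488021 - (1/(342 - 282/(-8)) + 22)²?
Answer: -1112365719505/2277081 ≈ -4.8851e+5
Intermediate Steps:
-488021 - (1/(342 - 282/(-8)) + 22)² = -488021 - (1/(342 - 282*(-⅛)) + 22)² = -488021 - (1/(342 + 141/4) + 22)² = -488021 - (1/(1509/4) + 22)² = -488021 - (4/1509 + 22)² = -488021 - (33202/1509)² = -488021 - 1*1102372804/2277081 = -488021 - 1102372804/2277081 = -1112365719505/2277081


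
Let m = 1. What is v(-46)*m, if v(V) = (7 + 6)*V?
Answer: -598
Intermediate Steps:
v(V) = 13*V
v(-46)*m = (13*(-46))*1 = -598*1 = -598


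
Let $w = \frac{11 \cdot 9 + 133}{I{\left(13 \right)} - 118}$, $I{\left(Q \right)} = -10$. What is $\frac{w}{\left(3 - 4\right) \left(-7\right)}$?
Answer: $- \frac{29}{112} \approx -0.25893$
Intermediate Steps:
$w = - \frac{29}{16}$ ($w = \frac{11 \cdot 9 + 133}{-10 - 118} = \frac{99 + 133}{-128} = 232 \left(- \frac{1}{128}\right) = - \frac{29}{16} \approx -1.8125$)
$\frac{w}{\left(3 - 4\right) \left(-7\right)} = \frac{1}{\left(3 - 4\right) \left(-7\right)} \left(- \frac{29}{16}\right) = \frac{1}{\left(-1\right) \left(-7\right)} \left(- \frac{29}{16}\right) = \frac{1}{7} \left(- \frac{29}{16}\right) = - \frac{29}{112}$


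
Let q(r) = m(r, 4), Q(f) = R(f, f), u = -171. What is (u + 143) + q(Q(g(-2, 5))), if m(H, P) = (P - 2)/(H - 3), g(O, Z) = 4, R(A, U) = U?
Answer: -26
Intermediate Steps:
Q(f) = f
m(H, P) = (-2 + P)/(-3 + H)
q(r) = 2/(-3 + r) (q(r) = (-2 + 4)/(-3 + r) = 2/(-3 + r))
(u + 143) + q(Q(g(-2, 5))) = (-171 + 143) + 2/(-3 + 4) = -28 + 2/1 = -28 + 2*1 = -28 + 2 = -26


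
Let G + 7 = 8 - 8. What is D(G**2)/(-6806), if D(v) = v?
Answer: -49/6806 ≈ -0.0071995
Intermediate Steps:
G = -7 (G = -7 + (8 - 8) = -7 + 0 = -7)
D(G**2)/(-6806) = (-7)**2/(-6806) = 49*(-1/6806) = -49/6806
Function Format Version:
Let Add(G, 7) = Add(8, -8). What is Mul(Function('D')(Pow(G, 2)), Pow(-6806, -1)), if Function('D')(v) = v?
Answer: Rational(-49, 6806) ≈ -0.0071995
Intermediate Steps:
G = -7 (G = Add(-7, Add(8, -8)) = Add(-7, 0) = -7)
Mul(Function('D')(Pow(G, 2)), Pow(-6806, -1)) = Mul(Pow(-7, 2), Pow(-6806, -1)) = Mul(49, Rational(-1, 6806)) = Rational(-49, 6806)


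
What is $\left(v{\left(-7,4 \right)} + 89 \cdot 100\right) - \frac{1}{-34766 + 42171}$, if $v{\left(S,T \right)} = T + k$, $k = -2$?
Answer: $\frac{65919309}{7405} \approx 8902.0$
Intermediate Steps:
$v{\left(S,T \right)} = -2 + T$ ($v{\left(S,T \right)} = T - 2 = -2 + T$)
$\left(v{\left(-7,4 \right)} + 89 \cdot 100\right) - \frac{1}{-34766 + 42171} = \left(\left(-2 + 4\right) + 89 \cdot 100\right) - \frac{1}{-34766 + 42171} = \left(2 + 8900\right) - \frac{1}{7405} = 8902 - \frac{1}{7405} = \frac{65919309}{7405}$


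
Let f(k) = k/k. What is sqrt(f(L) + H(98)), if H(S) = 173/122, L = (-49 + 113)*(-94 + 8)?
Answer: sqrt(35990)/122 ≈ 1.5550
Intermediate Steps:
L = -5504 (L = 64*(-86) = -5504)
f(k) = 1
H(S) = 173/122 (H(S) = 173*(1/122) = 173/122)
sqrt(f(L) + H(98)) = sqrt(1 + 173/122) = sqrt(295/122) = sqrt(35990)/122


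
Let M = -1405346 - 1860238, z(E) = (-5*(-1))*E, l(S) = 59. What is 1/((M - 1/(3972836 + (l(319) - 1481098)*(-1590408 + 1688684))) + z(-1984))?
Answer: -145546615928/476738522658627711 ≈ -3.0530e-7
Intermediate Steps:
z(E) = 5*E
M = -3265584
1/((M - 1/(3972836 + (l(319) - 1481098)*(-1590408 + 1688684))) + z(-1984)) = 1/((-3265584 - 1/(3972836 + (59 - 1481098)*(-1590408 + 1688684))) + 5*(-1984)) = 1/((-3265584 - 1/(3972836 - 1481039*98276)) - 9920) = 1/((-3265584 - 1/(3972836 - 145550588764)) - 9920) = 1/((-3265584 - 1/(-145546615928)) - 9920) = 1/((-3265584 - 1*(-1/145546615928)) - 9920) = 1/((-3265584 + 1/145546615928) - 9920) = 1/(-475294700228621951/145546615928 - 9920) = 1/(-476738522658627711/145546615928) = -145546615928/476738522658627711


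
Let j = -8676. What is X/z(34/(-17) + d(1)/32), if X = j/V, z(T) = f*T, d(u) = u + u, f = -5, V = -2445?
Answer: 46272/126325 ≈ 0.36629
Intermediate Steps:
d(u) = 2*u
z(T) = -5*T
X = 2892/815 (X = -8676/(-2445) = -8676*(-1/2445) = 2892/815 ≈ 3.5485)
X/z(34/(-17) + d(1)/32) = 2892/(815*((-5*(34/(-17) + (2*1)/32)))) = 2892/(815*((-5*(34*(-1/17) + 2*(1/32))))) = 2892/(815*((-5*(-2 + 1/16)))) = 2892/(815*((-5*(-31/16)))) = 2892/(815*(155/16)) = (2892/815)*(16/155) = 46272/126325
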